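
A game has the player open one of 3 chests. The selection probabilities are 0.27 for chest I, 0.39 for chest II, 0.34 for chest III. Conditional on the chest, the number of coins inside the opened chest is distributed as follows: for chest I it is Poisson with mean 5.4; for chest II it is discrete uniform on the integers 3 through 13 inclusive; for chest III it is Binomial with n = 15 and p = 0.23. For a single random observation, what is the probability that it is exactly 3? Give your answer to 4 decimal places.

0.1492

Conditional on each chest, P(X = 3): I: 0.118533; II: 0.0909091; III: 0.240483.
By total probability, P(X = 3) = 0.27·0.118533 + 0.39·0.0909091 + 0.34·0.240483 = 0.149223.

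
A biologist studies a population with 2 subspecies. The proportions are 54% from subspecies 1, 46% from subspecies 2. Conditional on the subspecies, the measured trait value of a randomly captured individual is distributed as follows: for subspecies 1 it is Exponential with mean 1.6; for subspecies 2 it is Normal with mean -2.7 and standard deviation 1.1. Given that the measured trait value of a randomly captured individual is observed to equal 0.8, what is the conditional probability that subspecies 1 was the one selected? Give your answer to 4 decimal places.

Likelihoods f(0.8 | ·): 1: 0.379082; 2: 0.00229681.
Posterior ∝ prior × likelihood. Numerator for 1: 0.54·0.379082 = 0.204704.
Normalizing constant: 0.54·0.379082 + 0.46·0.00229681 = 0.205761.
P(1 | observation) = 0.204704 / 0.205761 = 0.994865.

0.9949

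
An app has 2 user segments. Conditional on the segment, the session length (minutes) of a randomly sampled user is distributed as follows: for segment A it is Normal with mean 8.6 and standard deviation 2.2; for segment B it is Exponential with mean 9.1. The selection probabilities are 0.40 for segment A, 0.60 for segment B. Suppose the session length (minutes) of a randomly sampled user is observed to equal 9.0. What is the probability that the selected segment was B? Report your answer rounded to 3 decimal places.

Likelihoods f(9.0 | ·): A: 0.178365; B: 0.040873.
Posterior ∝ prior × likelihood. Numerator for B: 0.6·0.040873 = 0.0245238.
Normalizing constant: 0.4·0.178365 + 0.6·0.040873 = 0.0958697.
P(B | observation) = 0.0245238 / 0.0958697 = 0.255804.

0.256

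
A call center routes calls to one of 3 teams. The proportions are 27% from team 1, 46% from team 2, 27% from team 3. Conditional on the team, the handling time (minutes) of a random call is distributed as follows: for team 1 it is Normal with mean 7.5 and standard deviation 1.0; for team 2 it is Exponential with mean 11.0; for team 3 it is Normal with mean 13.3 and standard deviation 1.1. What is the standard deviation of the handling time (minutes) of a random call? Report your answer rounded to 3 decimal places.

7.803

Per component, 1: μ=7.5, E[X²]=57.25; 2: μ=11, E[X²]=242; 3: μ=13.3, E[X²]=178.1.
E[X] = 0.27·7.5 + 0.46·11 + 0.27·13.3 = 10.676.
E[X²] = 0.27·57.25 + 0.46·242 + 0.27·178.1 = 174.865.
Var(X) = E[X²] − (E[X])² = 174.865 − 113.977 = 60.8875.
SD(X) = √60.8875 = 7.80305.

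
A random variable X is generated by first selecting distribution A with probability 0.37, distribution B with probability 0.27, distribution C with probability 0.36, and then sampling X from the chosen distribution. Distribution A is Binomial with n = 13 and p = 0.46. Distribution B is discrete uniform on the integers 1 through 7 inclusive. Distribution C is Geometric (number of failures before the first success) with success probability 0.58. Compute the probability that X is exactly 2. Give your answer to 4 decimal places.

0.0824

Conditional on each component, P(X = 2): A: 0.0187906; B: 0.142857; C: 0.102312.
By total probability, P(X = 2) = 0.37·0.0187906 + 0.27·0.142857 + 0.36·0.102312 = 0.0823563.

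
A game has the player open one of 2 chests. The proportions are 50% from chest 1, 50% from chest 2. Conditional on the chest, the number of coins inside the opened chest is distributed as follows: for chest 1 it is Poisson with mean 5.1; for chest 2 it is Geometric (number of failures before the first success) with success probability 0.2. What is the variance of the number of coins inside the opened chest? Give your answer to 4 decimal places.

12.8525

Per component, 1: μ=5.1, E[X²]=31.11; 2: μ=4, E[X²]=36.
E[X] = 0.5·5.1 + 0.5·4 = 4.55.
E[X²] = 0.5·31.11 + 0.5·36 = 33.555.
Var(X) = E[X²] − (E[X])² = 33.555 − 20.7025 = 12.8525.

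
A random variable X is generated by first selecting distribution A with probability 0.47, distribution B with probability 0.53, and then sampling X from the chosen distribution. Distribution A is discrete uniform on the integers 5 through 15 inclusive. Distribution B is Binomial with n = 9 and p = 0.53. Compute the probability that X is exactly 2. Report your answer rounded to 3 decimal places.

Conditional on each component, P(X = 2): A: 0; B: 0.0512318.
By total probability, P(X = 2) = 0.47·0 + 0.53·0.0512318 = 0.0271528.

0.027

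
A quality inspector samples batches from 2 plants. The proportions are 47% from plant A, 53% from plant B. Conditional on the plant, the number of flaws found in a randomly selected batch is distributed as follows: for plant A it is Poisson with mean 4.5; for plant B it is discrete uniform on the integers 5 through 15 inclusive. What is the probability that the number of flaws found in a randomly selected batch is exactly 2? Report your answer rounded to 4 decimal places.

Conditional on each plant, P(X = 2): A: 0.112479; B: 0.
By total probability, P(X = 2) = 0.47·0.112479 + 0.53·0 = 0.0528649.

0.0529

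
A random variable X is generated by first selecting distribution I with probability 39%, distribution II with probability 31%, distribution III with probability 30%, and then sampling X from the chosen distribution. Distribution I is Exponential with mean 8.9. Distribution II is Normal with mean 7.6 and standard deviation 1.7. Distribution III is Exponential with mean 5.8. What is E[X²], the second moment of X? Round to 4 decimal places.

100.7693

For each component E[X²] = Var + (mean)², giving I: 158.42; II: 60.65; III: 67.28.
Overall E[X²] = 0.39·158.42 + 0.31·60.65 + 0.3·67.28 = 100.769.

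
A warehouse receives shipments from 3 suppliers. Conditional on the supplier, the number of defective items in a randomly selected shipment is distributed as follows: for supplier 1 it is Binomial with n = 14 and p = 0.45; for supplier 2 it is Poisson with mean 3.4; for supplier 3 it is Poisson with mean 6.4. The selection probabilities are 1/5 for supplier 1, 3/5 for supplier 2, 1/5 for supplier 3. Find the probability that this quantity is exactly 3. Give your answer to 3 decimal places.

Conditional on each supplier, P(X = 3): 1: 0.0462092; 2: 0.218617; 3: 0.0725945.
By total probability, P(X = 3) = 0.2·0.0462092 + 0.6·0.218617 + 0.2·0.0725945 = 0.154931.

0.155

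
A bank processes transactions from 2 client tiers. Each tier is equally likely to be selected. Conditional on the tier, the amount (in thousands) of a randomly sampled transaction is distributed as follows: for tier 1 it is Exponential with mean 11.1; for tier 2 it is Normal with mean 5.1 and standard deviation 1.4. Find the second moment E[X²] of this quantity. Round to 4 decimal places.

137.1950

For each component E[X²] = Var + (mean)², giving 1: 246.42; 2: 27.97.
Overall E[X²] = 0.5·246.42 + 0.5·27.97 = 137.195.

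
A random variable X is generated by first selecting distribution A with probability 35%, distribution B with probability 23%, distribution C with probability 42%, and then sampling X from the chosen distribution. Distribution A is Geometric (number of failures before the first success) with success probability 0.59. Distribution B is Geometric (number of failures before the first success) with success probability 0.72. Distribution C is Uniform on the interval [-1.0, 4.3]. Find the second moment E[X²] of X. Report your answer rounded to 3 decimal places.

For each component E[X²] = Var + (mean)², giving A: 1.66073; B: 0.691358; C: 5.06333.
Overall E[X²] = 0.35·1.66073 + 0.23·0.691358 + 0.42·5.06333 = 2.86687.

2.867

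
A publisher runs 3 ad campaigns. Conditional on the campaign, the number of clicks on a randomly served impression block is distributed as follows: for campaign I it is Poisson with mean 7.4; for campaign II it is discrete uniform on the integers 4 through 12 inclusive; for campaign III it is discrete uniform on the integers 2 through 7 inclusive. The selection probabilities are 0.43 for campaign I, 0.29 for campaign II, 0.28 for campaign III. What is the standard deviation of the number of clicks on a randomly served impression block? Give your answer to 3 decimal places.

Per component, I: μ=7.4, E[X²]=62.16; II: μ=8, E[X²]=70.6667; III: μ=4.5, E[X²]=23.1667.
E[X] = 0.43·7.4 + 0.29·8 + 0.28·4.5 = 6.762.
E[X²] = 0.43·62.16 + 0.29·70.6667 + 0.28·23.1667 = 53.7088.
Var(X) = E[X²] − (E[X])² = 53.7088 − 45.7246 = 7.98416.
SD(X) = √7.98416 = 2.82562.

2.826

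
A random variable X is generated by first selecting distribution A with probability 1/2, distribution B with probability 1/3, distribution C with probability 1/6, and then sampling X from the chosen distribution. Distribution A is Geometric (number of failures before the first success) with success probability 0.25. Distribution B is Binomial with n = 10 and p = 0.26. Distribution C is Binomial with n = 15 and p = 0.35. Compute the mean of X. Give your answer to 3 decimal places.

3.242

Component means — A: 3; B: 2.6; C: 5.25.
E[X] = 0.5·3 + 0.333333·2.6 + 0.166667·5.25 = 3.24167.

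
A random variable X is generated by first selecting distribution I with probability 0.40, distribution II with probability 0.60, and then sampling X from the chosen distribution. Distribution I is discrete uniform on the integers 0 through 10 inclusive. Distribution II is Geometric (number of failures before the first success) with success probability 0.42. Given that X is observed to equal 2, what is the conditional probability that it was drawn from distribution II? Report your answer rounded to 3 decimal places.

0.700

Likelihoods P(X=2 | ·): I: 0.0909091; II: 0.141288.
Posterior ∝ prior × likelihood. Numerator for II: 0.6·0.141288 = 0.0847728.
Normalizing constant: 0.4·0.0909091 + 0.6·0.141288 = 0.121136.
P(II | observation) = 0.0847728 / 0.121136 = 0.699813.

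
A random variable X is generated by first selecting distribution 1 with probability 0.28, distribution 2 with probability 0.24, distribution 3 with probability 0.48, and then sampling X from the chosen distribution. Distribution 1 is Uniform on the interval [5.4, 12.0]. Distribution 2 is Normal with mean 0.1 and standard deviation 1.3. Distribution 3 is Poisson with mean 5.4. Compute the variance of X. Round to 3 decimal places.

13.684

Per component, 1: μ=8.7, E[X²]=79.32; 2: μ=0.1, E[X²]=1.7; 3: μ=5.4, E[X²]=34.56.
E[X] = 0.28·8.7 + 0.24·0.1 + 0.48·5.4 = 5.052.
E[X²] = 0.28·79.32 + 0.24·1.7 + 0.48·34.56 = 39.2064.
Var(X) = E[X²] − (E[X])² = 39.2064 − 25.5227 = 13.6837.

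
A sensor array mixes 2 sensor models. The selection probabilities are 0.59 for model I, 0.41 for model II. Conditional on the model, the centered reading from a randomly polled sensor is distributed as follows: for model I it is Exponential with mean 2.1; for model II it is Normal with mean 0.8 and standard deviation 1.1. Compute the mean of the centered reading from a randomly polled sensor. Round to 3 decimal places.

1.567

Component means — I: 2.1; II: 0.8.
E[X] = 0.59·2.1 + 0.41·0.8 = 1.567.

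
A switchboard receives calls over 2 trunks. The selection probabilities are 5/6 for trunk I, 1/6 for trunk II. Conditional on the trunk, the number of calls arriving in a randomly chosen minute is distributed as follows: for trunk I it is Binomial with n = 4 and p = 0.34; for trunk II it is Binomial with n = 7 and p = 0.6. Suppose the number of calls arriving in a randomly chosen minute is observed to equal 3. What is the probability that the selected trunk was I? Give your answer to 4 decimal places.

0.7283

Likelihoods P(X=3 | ·): I: 0.103763; II: 0.193536.
Posterior ∝ prior × likelihood. Numerator for I: 0.833333·0.103763 = 0.0864688.
Normalizing constant: 0.833333·0.103763 + 0.166667·0.193536 = 0.118725.
P(I | observation) = 0.0864688 / 0.118725 = 0.728313.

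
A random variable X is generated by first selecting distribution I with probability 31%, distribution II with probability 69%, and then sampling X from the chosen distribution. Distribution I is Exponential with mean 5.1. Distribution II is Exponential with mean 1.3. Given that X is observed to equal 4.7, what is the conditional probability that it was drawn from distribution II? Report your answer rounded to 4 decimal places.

Likelihoods f(4.7 | ·): I: 0.0780185; II: 0.0206974.
Posterior ∝ prior × likelihood. Numerator for II: 0.69·0.0206974 = 0.0142812.
Normalizing constant: 0.31·0.0780185 + 0.69·0.0206974 = 0.0384669.
P(II | observation) = 0.0142812 / 0.0384669 = 0.371259.

0.3713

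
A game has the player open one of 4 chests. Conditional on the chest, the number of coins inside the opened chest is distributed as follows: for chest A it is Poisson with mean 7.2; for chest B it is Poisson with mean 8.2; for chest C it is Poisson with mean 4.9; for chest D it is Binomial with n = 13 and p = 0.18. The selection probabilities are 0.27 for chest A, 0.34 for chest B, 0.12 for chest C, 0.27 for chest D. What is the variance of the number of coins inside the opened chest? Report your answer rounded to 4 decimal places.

11.6322

Per component, A: μ=7.2, E[X²]=59.04; B: μ=8.2, E[X²]=75.44; C: μ=4.9, E[X²]=28.91; D: μ=2.34, E[X²]=7.3944.
E[X] = 0.27·7.2 + 0.34·8.2 + 0.12·4.9 + 0.27·2.34 = 5.9518.
E[X²] = 0.27·59.04 + 0.34·75.44 + 0.12·28.91 + 0.27·7.3944 = 47.0561.
Var(X) = E[X²] − (E[X])² = 47.0561 − 35.4239 = 11.6322.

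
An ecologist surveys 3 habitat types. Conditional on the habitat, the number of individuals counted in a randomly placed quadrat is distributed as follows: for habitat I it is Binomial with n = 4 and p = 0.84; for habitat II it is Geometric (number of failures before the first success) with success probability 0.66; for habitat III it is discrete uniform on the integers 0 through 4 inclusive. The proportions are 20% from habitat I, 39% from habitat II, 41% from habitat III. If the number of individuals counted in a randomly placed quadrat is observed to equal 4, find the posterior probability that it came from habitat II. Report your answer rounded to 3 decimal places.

0.019

Likelihoods P(X=4 | ·): I: 0.497871; II: 0.00881982; III: 0.2.
Posterior ∝ prior × likelihood. Numerator for II: 0.39·0.00881982 = 0.00343973.
Normalizing constant: 0.2·0.497871 + 0.39·0.00881982 + 0.41·0.2 = 0.185014.
P(II | observation) = 0.00343973 / 0.185014 = 0.0185917.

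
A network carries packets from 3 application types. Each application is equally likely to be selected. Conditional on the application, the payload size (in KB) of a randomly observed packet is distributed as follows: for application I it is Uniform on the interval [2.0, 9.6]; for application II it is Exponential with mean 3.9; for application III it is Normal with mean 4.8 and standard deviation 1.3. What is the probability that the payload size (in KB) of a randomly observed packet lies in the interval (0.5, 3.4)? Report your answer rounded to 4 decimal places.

Conditional on each application, P(0.5 < X < 3.4): I: 0.184211; II: 0.461473; III: 0.140287.
By total probability, P(0.5 < X < 3.4) = 0.333333·0.184211 + 0.333333·0.461473 + 0.333333·0.140287 = 0.26199.

0.2620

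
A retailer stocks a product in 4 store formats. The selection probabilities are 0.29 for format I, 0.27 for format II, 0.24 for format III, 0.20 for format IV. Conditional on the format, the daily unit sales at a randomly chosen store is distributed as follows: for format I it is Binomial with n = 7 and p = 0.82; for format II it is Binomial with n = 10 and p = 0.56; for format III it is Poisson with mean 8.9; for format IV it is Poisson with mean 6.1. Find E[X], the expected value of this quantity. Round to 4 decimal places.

6.5326

Component means — I: 5.74; II: 5.6; III: 8.9; IV: 6.1.
E[X] = 0.29·5.74 + 0.27·5.6 + 0.24·8.9 + 0.2·6.1 = 6.5326.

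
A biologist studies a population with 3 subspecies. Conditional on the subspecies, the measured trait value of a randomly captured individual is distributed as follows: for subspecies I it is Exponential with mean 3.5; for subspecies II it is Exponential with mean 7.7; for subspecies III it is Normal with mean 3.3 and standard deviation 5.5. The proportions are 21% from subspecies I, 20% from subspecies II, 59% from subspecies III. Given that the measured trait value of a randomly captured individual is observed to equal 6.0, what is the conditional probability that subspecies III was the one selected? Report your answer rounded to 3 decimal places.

0.625

Likelihoods f(6.0 | ·): I: 0.0514549; II: 0.0595797; III: 0.0643008.
Posterior ∝ prior × likelihood. Numerator for III: 0.59·0.0643008 = 0.0379375.
Normalizing constant: 0.21·0.0514549 + 0.2·0.0595797 + 0.59·0.0643008 = 0.060659.
P(III | observation) = 0.0379375 / 0.060659 = 0.625423.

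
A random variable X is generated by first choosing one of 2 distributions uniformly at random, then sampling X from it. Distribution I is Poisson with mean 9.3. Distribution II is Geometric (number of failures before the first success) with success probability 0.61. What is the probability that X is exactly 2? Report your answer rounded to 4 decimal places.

0.0484

Conditional on each component, P(X = 2): I: 0.00395364; II: 0.092781.
By total probability, P(X = 2) = 0.5·0.00395364 + 0.5·0.092781 = 0.0483673.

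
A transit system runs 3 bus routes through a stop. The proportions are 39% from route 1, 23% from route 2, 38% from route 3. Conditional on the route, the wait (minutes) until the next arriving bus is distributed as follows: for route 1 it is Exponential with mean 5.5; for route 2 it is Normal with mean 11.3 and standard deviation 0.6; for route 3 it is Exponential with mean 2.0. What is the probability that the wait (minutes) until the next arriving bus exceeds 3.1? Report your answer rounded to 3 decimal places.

Conditional on each route, P(X > 3.1): 1: 0.569136; 2: 1; 3: 0.212248.
By total probability, P(X > 3.1) = 0.39·0.569136 + 0.23·1 + 0.38·0.212248 = 0.532617.

0.533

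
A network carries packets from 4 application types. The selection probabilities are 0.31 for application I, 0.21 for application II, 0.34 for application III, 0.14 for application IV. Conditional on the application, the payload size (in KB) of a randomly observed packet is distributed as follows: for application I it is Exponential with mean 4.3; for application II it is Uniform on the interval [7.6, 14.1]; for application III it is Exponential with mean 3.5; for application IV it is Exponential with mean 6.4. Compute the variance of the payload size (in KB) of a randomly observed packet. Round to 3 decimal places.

24.262

Per component, I: μ=4.3, E[X²]=36.98; II: μ=10.85, E[X²]=121.243; III: μ=3.5, E[X²]=24.5; IV: μ=6.4, E[X²]=81.92.
E[X] = 0.31·4.3 + 0.21·10.85 + 0.34·3.5 + 0.14·6.4 = 5.6975.
E[X²] = 0.31·36.98 + 0.21·121.243 + 0.34·24.5 + 0.14·81.92 = 56.7237.
Var(X) = E[X²] − (E[X])² = 56.7237 − 32.4615 = 24.2622.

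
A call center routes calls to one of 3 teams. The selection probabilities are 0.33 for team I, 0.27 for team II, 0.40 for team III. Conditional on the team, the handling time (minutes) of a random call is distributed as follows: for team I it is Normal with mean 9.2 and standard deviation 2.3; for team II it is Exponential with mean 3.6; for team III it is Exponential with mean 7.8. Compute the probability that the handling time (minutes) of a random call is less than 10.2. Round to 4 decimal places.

0.7664

Conditional on each team, P(X < 10.2): I: 0.66814; II: 0.941184; III: 0.729557.
By total probability, P(X < 10.2) = 0.33·0.66814 + 0.27·0.941184 + 0.4·0.729557 = 0.766428.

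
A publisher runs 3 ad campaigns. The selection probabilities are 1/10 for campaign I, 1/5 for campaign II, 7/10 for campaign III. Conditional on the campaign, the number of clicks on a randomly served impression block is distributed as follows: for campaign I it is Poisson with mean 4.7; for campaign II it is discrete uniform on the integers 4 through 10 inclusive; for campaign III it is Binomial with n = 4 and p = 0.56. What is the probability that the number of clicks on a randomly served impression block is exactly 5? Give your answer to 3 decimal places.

Conditional on each campaign, P(X = 5): I: 0.17383; II: 0.142857; III: 0.
By total probability, P(X = 5) = 0.1·0.17383 + 0.2·0.142857 + 0.7·0 = 0.0459544.

0.046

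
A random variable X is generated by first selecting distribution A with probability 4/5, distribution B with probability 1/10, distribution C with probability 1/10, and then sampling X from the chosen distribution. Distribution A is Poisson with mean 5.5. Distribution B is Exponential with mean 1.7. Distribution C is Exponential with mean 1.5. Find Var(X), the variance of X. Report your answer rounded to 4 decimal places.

Per component, A: μ=5.5, E[X²]=35.75; B: μ=1.7, E[X²]=5.78; C: μ=1.5, E[X²]=4.5.
E[X] = 0.8·5.5 + 0.1·1.7 + 0.1·1.5 = 4.72.
E[X²] = 0.8·35.75 + 0.1·5.78 + 0.1·4.5 = 29.628.
Var(X) = E[X²] − (E[X])² = 29.628 − 22.2784 = 7.3496.

7.3496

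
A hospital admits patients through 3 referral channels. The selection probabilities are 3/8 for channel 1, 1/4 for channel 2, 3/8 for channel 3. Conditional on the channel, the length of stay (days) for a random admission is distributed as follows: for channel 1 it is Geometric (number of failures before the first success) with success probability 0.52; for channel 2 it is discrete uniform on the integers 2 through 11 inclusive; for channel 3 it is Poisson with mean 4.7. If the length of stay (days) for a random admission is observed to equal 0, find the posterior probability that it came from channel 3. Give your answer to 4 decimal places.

0.0172

Likelihoods P(X=0 | ·): 1: 0.52; 2: 0; 3: 0.00909528.
Posterior ∝ prior × likelihood. Numerator for 3: 0.375·0.00909528 = 0.00341073.
Normalizing constant: 0.375·0.52 + 0.25·0 + 0.375·0.00909528 = 0.198411.
P(3 | observation) = 0.00341073 / 0.198411 = 0.0171902.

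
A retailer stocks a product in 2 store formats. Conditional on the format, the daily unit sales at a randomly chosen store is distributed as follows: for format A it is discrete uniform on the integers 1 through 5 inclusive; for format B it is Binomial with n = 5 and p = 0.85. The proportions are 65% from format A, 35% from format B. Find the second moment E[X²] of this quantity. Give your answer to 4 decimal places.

For each component E[X²] = Var + (mean)², giving A: 11; B: 18.7.
Overall E[X²] = 0.65·11 + 0.35·18.7 = 13.695.

13.6950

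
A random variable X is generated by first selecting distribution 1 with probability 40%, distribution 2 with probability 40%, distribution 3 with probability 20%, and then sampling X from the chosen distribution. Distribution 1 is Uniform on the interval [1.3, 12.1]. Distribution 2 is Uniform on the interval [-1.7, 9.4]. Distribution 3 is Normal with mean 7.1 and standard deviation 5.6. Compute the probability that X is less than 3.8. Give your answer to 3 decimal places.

Conditional on each component, P(X < 3.8): 1: 0.231481; 2: 0.495495; 3: 0.277835.
By total probability, P(X < 3.8) = 0.4·0.231481 + 0.4·0.495495 + 0.2·0.277835 = 0.346358.

0.346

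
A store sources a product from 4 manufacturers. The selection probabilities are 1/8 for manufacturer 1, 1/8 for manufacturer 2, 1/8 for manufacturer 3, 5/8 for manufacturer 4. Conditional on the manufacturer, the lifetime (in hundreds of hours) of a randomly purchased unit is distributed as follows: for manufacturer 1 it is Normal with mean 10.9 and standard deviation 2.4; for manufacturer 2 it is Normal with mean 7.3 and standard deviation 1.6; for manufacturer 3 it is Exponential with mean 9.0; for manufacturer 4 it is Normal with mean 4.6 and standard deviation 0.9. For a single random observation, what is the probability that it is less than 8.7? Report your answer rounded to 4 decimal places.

0.8261

Conditional on each manufacturer, P(X < 8.7): 1: 0.179659; 2: 0.809213; 3: 0.619651; 4: 0.999997.
By total probability, P(X < 8.7) = 0.125·0.179659 + 0.125·0.809213 + 0.125·0.619651 + 0.625·0.999997 = 0.826064.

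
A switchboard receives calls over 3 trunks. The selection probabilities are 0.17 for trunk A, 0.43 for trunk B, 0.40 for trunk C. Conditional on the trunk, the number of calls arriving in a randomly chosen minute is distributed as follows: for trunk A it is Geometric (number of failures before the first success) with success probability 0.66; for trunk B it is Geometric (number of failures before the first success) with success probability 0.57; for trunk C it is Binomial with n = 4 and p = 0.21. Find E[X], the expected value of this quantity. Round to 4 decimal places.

0.7480

Component means — A: 0.515152; B: 0.754386; C: 0.84.
E[X] = 0.17·0.515152 + 0.43·0.754386 + 0.4·0.84 = 0.747962.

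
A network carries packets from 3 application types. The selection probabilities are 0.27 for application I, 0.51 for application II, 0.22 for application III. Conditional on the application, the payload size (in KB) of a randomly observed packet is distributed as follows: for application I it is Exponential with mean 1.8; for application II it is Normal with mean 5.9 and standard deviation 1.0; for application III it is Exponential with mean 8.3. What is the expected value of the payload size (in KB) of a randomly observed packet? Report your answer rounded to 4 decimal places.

5.3210

Component means — I: 1.8; II: 5.9; III: 8.3.
E[X] = 0.27·1.8 + 0.51·5.9 + 0.22·8.3 = 5.321.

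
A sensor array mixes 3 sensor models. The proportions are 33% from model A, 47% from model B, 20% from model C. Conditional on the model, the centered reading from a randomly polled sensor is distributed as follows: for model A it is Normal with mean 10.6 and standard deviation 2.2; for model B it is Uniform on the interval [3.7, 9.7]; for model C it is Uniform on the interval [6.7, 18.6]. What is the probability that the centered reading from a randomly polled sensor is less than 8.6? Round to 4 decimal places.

0.4757

Conditional on each model, P(X < 8.6): A: 0.181651; B: 0.816667; C: 0.159664.
By total probability, P(X < 8.6) = 0.33·0.181651 + 0.47·0.816667 + 0.2·0.159664 = 0.475711.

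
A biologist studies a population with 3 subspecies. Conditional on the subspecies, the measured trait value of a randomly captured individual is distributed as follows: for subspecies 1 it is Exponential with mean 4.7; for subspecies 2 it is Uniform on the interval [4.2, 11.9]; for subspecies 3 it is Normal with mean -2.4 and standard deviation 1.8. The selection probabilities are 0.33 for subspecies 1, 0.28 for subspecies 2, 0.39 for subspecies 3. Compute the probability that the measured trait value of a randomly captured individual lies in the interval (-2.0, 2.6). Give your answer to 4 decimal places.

0.2999

Conditional on each subspecies, P(-2.0 < X < 2.6): 1: 0.424889; 2: 0; 3: 0.409334.
By total probability, P(-2.0 < X < 2.6) = 0.33·0.424889 + 0.28·0 + 0.39·0.409334 = 0.299853.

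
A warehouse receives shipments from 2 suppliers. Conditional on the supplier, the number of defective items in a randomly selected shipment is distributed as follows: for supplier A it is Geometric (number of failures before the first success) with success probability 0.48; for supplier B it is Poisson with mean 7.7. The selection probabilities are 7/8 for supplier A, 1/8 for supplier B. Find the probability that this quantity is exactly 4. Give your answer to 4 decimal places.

Conditional on each supplier, P(X = 4): A: 0.0350958; B: 0.0663261.
By total probability, P(X = 4) = 0.875·0.0350958 + 0.125·0.0663261 = 0.0389995.

0.0390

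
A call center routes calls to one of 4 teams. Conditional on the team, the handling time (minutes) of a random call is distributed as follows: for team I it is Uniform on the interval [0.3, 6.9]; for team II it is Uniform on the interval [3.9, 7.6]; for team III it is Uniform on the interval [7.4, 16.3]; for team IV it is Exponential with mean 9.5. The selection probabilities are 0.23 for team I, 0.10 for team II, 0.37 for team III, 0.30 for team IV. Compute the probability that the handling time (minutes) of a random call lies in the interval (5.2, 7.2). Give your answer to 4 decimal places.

Conditional on each team, P(5.2 < X < 7.2): I: 0.257576; II: 0.540541; III: 0; IV: 0.109818.
By total probability, P(5.2 < X < 7.2) = 0.23·0.257576 + 0.1·0.540541 + 0.37·0 + 0.3·0.109818 = 0.146242.

0.1462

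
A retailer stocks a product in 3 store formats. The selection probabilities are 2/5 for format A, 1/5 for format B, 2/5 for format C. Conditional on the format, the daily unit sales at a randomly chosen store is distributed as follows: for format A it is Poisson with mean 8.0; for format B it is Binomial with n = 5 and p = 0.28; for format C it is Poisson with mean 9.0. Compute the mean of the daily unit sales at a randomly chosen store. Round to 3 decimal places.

Component means — A: 8; B: 1.4; C: 9.
E[X] = 0.4·8 + 0.2·1.4 + 0.4·9 = 7.08.

7.080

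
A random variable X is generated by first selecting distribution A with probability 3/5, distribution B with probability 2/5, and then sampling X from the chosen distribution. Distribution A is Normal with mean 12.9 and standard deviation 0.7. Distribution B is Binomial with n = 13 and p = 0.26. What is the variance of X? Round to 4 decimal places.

Per component, A: μ=12.9, E[X²]=166.9; B: μ=3.38, E[X²]=13.9256.
E[X] = 0.6·12.9 + 0.4·3.38 = 9.092.
E[X²] = 0.6·166.9 + 0.4·13.9256 = 105.71.
Var(X) = E[X²] − (E[X])² = 105.71 − 82.6645 = 23.0458.

23.0458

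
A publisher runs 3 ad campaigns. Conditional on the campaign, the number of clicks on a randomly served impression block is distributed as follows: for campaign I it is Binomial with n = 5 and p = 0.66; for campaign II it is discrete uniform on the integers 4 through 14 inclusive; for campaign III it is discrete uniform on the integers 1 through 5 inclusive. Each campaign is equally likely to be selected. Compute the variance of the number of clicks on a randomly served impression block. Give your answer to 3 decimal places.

Per component, I: μ=3.3, E[X²]=12.012; II: μ=9, E[X²]=91; III: μ=3, E[X²]=11.
E[X] = 0.333333·3.3 + 0.333333·9 + 0.333333·3 = 5.1.
E[X²] = 0.333333·12.012 + 0.333333·91 + 0.333333·11 = 38.004.
Var(X) = E[X²] − (E[X])² = 38.004 − 26.01 = 11.994.

11.994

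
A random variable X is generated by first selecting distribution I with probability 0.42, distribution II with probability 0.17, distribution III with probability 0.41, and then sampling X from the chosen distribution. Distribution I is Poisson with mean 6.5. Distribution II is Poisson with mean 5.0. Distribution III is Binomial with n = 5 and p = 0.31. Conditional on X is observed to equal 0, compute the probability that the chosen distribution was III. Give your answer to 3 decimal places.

0.973

Likelihoods P(X=0 | ·): I: 0.00150344; II: 0.00673795; III: 0.156403.
Posterior ∝ prior × likelihood. Numerator for III: 0.41·0.156403 = 0.0641253.
Normalizing constant: 0.42·0.00150344 + 0.17·0.00673795 + 0.41·0.156403 = 0.0659022.
P(III | observation) = 0.0641253 / 0.0659022 = 0.973037.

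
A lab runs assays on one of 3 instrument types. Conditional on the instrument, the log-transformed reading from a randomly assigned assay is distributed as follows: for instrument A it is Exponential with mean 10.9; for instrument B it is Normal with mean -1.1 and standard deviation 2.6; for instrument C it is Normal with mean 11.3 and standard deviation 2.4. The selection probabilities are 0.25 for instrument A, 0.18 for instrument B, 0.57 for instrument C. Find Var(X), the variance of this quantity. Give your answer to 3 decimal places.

Per component, A: μ=10.9, E[X²]=237.62; B: μ=-1.1, E[X²]=7.97; C: μ=11.3, E[X²]=133.45.
E[X] = 0.25·10.9 + 0.18·-1.1 + 0.57·11.3 = 8.968.
E[X²] = 0.25·237.62 + 0.18·7.97 + 0.57·133.45 = 136.906.
Var(X) = E[X²] − (E[X])² = 136.906 − 80.425 = 56.4811.

56.481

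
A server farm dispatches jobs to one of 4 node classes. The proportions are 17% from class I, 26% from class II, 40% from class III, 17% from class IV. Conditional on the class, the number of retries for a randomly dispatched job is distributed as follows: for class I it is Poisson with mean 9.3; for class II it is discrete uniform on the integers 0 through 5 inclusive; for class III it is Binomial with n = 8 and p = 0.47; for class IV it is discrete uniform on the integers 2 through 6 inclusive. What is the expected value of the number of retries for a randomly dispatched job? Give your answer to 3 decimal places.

4.415

Component means — I: 9.3; II: 2.5; III: 3.76; IV: 4.
E[X] = 0.17·9.3 + 0.26·2.5 + 0.4·3.76 + 0.17·4 = 4.415.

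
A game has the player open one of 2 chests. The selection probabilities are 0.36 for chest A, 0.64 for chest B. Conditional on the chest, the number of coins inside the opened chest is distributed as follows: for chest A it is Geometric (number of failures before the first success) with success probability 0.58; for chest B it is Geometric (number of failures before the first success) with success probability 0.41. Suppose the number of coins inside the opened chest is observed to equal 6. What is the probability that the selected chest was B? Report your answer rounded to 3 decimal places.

0.906

Likelihoods P(X=6 | ·): A: 0.00318364; B: 0.017294.
Posterior ∝ prior × likelihood. Numerator for B: 0.64·0.017294 = 0.0110682.
Normalizing constant: 0.36·0.00318364 + 0.64·0.017294 = 0.0122143.
P(B | observation) = 0.0110682 / 0.0122143 = 0.906166.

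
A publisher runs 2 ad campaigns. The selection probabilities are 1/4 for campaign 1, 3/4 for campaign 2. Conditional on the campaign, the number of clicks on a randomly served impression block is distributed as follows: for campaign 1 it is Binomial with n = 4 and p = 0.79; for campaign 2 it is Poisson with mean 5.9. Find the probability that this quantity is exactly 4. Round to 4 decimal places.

Conditional on each campaign, P(X = 4): 1: 0.389501; 2: 0.138312.
By total probability, P(X = 4) = 0.25·0.389501 + 0.75·0.138312 = 0.201109.

0.2011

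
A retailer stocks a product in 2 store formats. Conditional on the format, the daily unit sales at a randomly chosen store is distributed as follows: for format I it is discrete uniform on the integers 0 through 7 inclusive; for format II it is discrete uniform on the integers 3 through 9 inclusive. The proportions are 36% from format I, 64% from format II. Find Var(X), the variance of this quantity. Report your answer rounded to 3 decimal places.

5.890

Per component, I: μ=3.5, E[X²]=17.5; II: μ=6, E[X²]=40.
E[X] = 0.36·3.5 + 0.64·6 = 5.1.
E[X²] = 0.36·17.5 + 0.64·40 = 31.9.
Var(X) = E[X²] − (E[X])² = 31.9 − 26.01 = 5.89.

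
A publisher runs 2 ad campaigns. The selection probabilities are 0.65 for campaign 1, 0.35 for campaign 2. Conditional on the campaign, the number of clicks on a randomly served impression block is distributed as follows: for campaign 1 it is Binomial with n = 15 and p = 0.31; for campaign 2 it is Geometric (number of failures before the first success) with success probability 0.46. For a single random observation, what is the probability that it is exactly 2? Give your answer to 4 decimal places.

0.0997

Conditional on each campaign, P(X = 2): 1: 0.0810869; 2: 0.134136.
By total probability, P(X = 2) = 0.65·0.0810869 + 0.35·0.134136 = 0.0996541.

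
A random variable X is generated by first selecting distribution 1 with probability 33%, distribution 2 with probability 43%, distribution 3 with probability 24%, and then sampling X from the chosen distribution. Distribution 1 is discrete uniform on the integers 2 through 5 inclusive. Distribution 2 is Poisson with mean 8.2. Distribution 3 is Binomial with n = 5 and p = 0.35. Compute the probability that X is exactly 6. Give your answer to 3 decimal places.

Conditional on each component, P(X = 6): 1: 0; 2: 0.115967; 3: 0.
By total probability, P(X = 6) = 0.33·0 + 0.43·0.115967 + 0.24·0 = 0.049866.

0.050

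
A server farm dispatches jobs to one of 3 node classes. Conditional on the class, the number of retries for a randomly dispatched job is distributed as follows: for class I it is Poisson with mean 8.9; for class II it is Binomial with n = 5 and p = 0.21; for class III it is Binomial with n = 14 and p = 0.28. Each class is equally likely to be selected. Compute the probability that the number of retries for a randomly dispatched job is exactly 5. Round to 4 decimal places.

0.0810

Conditional on each class, P(X = 5): I: 0.063467; II: 0.00040841; III: 0.179162.
By total probability, P(X = 5) = 0.333333·0.063467 + 0.333333·0.00040841 + 0.333333·0.179162 = 0.0810126.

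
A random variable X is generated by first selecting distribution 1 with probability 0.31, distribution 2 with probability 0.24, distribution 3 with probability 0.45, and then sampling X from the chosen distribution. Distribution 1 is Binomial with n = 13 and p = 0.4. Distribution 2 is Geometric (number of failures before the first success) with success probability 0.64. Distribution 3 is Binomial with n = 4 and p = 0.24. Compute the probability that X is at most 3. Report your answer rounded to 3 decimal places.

0.737

Conditional on each component, P(X ≤ 3): 1: 0.16858; 2: 0.983204; 3: 0.996682.
By total probability, P(X ≤ 3) = 0.31·0.16858 + 0.24·0.983204 + 0.45·0.996682 = 0.736736.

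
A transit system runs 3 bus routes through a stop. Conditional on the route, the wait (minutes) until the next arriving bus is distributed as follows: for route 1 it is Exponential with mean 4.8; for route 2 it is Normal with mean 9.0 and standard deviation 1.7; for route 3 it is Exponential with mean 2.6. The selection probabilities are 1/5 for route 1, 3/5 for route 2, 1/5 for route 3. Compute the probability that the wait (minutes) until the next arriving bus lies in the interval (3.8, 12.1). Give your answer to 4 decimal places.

Conditional on each route, P(3.8 < X < 12.1): 1: 0.372696; 2: 0.964777; 3: 0.222354.
By total probability, P(3.8 < X < 12.1) = 0.2·0.372696 + 0.6·0.964777 + 0.2·0.222354 = 0.697877.

0.6979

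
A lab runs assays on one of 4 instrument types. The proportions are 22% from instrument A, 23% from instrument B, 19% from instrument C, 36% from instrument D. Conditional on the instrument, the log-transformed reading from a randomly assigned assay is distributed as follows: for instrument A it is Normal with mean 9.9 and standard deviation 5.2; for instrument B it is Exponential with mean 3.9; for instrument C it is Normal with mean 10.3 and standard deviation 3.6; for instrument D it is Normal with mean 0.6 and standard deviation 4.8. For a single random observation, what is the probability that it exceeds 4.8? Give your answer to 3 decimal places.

Conditional on each instrument, P(X > 4.8): A: 0.836647; B: 0.292068; C: 0.936716; D: 0.190787.
By total probability, P(X > 4.8) = 0.22·0.836647 + 0.23·0.292068 + 0.19·0.936716 + 0.36·0.190787 = 0.497897.

0.498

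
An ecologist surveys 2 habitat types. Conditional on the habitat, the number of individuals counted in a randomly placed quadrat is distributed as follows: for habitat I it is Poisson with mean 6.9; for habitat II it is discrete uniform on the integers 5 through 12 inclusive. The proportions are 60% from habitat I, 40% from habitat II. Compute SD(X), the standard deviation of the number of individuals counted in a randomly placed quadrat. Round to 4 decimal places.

2.6181

Per component, I: μ=6.9, E[X²]=54.51; II: μ=8.5, E[X²]=77.5.
E[X] = 0.6·6.9 + 0.4·8.5 = 7.54.
E[X²] = 0.6·54.51 + 0.4·77.5 = 63.706.
Var(X) = E[X²] − (E[X])² = 63.706 − 56.8516 = 6.8544.
SD(X) = √6.8544 = 2.61809.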